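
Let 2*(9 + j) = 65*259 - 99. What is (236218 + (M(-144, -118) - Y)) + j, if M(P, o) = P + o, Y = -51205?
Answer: 295520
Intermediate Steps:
j = 8359 (j = -9 + (65*259 - 99)/2 = -9 + (16835 - 99)/2 = -9 + (1/2)*16736 = -9 + 8368 = 8359)
(236218 + (M(-144, -118) - Y)) + j = (236218 + ((-144 - 118) - 1*(-51205))) + 8359 = (236218 + (-262 + 51205)) + 8359 = (236218 + 50943) + 8359 = 287161 + 8359 = 295520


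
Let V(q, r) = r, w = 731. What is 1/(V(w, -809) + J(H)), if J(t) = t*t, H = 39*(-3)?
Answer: 1/12880 ≈ 7.7640e-5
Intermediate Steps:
H = -117
J(t) = t**2
1/(V(w, -809) + J(H)) = 1/(-809 + (-117)**2) = 1/(-809 + 13689) = 1/12880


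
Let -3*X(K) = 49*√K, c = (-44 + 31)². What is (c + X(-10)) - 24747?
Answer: -24578 - 49*I*√10/3 ≈ -24578.0 - 51.651*I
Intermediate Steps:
c = 169 (c = (-13)² = 169)
X(K) = -49*√K/3
(c + X(-10)) - 24747 = (169 - 49*I*√10/3) - 24747 = -24578 - 49*I*√10/3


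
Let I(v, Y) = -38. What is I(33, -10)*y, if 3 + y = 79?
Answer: -2888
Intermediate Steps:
y = 76 (y = -3 + 79 = 76)
I(33, -10)*y = -38*76 = -2888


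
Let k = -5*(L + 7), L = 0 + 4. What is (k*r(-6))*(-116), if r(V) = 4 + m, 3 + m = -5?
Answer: -25520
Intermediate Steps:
m = -8 (m = -3 - 5 = -8)
r(V) = -4 (r(V) = 4 - 8 = -4)
L = 4
k = -55 (k = -5*(4 + 7) = -5*11 = -55)
(k*r(-6))*(-116) = -55*(-4)*(-116) = 220*(-116) = -25520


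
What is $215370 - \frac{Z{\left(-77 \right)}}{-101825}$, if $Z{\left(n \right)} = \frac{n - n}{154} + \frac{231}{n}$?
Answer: $\frac{21930050247}{101825} \approx 2.1537 \cdot 10^{5}$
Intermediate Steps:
$Z{\left(n \right)} = \frac{231}{n}$ ($Z{\left(n \right)} = 0 \cdot \frac{1}{154} + \frac{231}{n} = 0 + \frac{231}{n} = \frac{231}{n}$)
$215370 - \frac{Z{\left(-77 \right)}}{-101825} = 215370 - \frac{231 \frac{1}{-77}}{-101825} = 215370 - 231 \left(- \frac{1}{77}\right) \left(- \frac{1}{101825}\right) = 215370 - \left(-3\right) \left(- \frac{1}{101825}\right) = 215370 - \frac{3}{101825} = \frac{21930050247}{101825}$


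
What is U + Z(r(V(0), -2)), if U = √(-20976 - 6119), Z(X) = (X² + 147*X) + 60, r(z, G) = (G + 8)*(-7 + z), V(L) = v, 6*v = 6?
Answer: -3936 + I*√27095 ≈ -3936.0 + 164.61*I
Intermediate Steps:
v = 1 (v = (⅙)*6 = 1)
V(L) = 1
r(z, G) = (-7 + z)*(8 + G) (r(z, G) = (8 + G)*(-7 + z) = (-7 + z)*(8 + G))
Z(X) = 60 + X² + 147*X
U = I*√27095 (U = √(-27095) = I*√27095 ≈ 164.61*I)
U + Z(r(V(0), -2)) = I*√27095 + (60 + (-56 - 7*(-2) + 8*1 - 2*1)² + 147*(-56 - 7*(-2) + 8*1 - 2*1)) = I*√27095 + (60 + (-56 + 14 + 8 - 2)² + 147*(-56 + 14 + 8 - 2)) = I*√27095 + (60 + (-36)² + 147*(-36)) = I*√27095 + (60 + 1296 - 5292) = I*√27095 - 3936 = -3936 + I*√27095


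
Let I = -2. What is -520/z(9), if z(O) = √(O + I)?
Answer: -520*√7/7 ≈ -196.54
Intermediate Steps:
z(O) = √(-2 + O) (z(O) = √(O - 2) = √(-2 + O))
-520/z(9) = -520/√(-2 + 9) = -520*√7/7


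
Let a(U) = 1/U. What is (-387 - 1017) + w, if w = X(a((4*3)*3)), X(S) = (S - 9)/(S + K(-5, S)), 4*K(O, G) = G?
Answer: -8312/5 ≈ -1662.4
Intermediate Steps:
K(O, G) = G/4
X(S) = 4*(-9 + S)/(5*S) (X(S) = (S - 9)/(S + S/4) = (-9 + S)/((5*S/4)) = (-9 + S)*(4/(5*S)) = 4*(-9 + S)/(5*S))
w = -1292/5 (w = 4*(-9 + 1/((4*3)*3))/(5*(1/((4*3)*3))) = 4*(-9 + 1/(12*3))/(5*(1/(12*3))) = 4*(-9 + 1/36)/(5*(1/36)) = (4/5)*36*(-323/36) = -1292/5 ≈ -258.40)
(-387 - 1017) + w = (-387 - 1017) - 1292/5 = -1404 - 1292/5 = -8312/5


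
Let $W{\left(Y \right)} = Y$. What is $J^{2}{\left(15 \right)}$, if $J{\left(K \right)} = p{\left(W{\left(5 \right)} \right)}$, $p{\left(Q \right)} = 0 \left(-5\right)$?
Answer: $0$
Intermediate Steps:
$p{\left(Q \right)} = 0$
$J{\left(K \right)} = 0$
$J^{2}{\left(15 \right)} = 0^{2} = 0$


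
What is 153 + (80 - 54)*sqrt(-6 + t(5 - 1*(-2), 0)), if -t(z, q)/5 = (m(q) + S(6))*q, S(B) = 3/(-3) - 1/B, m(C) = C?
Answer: 153 + 26*I*sqrt(6) ≈ 153.0 + 63.687*I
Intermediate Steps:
S(B) = -1 - 1/B (S(B) = 3*(-1/3) - 1/B = -1 - 1/B)
t(z, q) = -5*q*(-7/6 + q) (t(z, q) = -5*(q + (-1 - 1*6)/6)*q = -5*(q + (-1 - 6)/6)*q = -5*(q + (1/6)*(-7))*q = -5*(q - 7/6)*q = -5*(-7/6 + q)*q = -5*q*(-7/6 + q))
153 + (80 - 54)*sqrt(-6 + t(5 - 1*(-2), 0)) = 153 + (80 - 54)*sqrt(-6 + (5/6)*0*(7 - 6*0)) = 153 + 26*sqrt(-6 + (5/6)*0*(7 + 0)) = 153 + 26*sqrt(-6 + (5/6)*0*7) = 153 + 26*sqrt(-6 + 0) = 153 + 26*sqrt(-6) = 153 + 26*(I*sqrt(6)) = 153 + 26*I*sqrt(6)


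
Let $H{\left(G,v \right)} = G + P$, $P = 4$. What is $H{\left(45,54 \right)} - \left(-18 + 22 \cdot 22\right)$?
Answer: $-417$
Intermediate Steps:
$H{\left(G,v \right)} = 4 + G$ ($H{\left(G,v \right)} = G + 4 = 4 + G$)
$H{\left(45,54 \right)} - \left(-18 + 22 \cdot 22\right) = \left(4 + 45\right) - \left(-18 + 22 \cdot 22\right) = 49 - \left(-18 + 484\right) = 49 - 466 = -417$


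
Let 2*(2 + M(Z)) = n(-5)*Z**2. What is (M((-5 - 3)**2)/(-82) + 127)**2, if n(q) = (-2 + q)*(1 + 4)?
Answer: 1684938304/1681 ≈ 1.0023e+6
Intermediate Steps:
n(q) = -10 + 5*q (n(q) = (-2 + q)*5 = -10 + 5*q)
M(Z) = -2 - 35*Z**2/2 (M(Z) = -2 + ((-10 + 5*(-5))*Z**2)/2 = -2 + ((-10 - 25)*Z**2)/2 = -2 + (-35*Z**2)/2 = -2 - 35*Z**2/2)
(M((-5 - 3)**2)/(-82) + 127)**2 = ((-2 - 35*(-5 - 3)**4/2)/(-82) + 127)**2 = ((-2 - 35*((-8)**2)**2/2)*(-1/82) + 127)**2 = ((-2 - 35/2*64**2)*(-1/82) + 127)**2 = ((-2 - 35/2*4096)*(-1/82) + 127)**2 = ((-2 - 71680)*(-1/82) + 127)**2 = (-71682*(-1/82) + 127)**2 = (35841/41 + 127)**2 = (41048/41)**2 = 1684938304/1681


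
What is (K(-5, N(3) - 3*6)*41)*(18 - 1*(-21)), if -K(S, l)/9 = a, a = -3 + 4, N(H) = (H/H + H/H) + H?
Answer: -14391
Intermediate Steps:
N(H) = 2 + H (N(H) = (1 + 1) + H = 2 + H)
a = 1
K(S, l) = -9 (K(S, l) = -9*1 = -9)
(K(-5, N(3) - 3*6)*41)*(18 - 1*(-21)) = (-9*41)*(18 - 1*(-21)) = -369*(18 + 21) = -369*39 = -14391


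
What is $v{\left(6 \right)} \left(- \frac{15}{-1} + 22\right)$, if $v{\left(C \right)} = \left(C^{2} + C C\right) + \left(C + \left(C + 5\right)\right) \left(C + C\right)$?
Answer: $10212$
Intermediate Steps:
$v{\left(C \right)} = 2 C^{2} + 2 C \left(5 + 2 C\right)$ ($v{\left(C \right)} = \left(C^{2} + C^{2}\right) + \left(C + \left(5 + C\right)\right) 2 C = 2 C^{2} + \left(5 + 2 C\right) 2 C = 2 C^{2} + 2 C \left(5 + 2 C\right)$)
$v{\left(6 \right)} \left(- \frac{15}{-1} + 22\right) = 2 \cdot 6 \left(5 + 3 \cdot 6\right) \left(- \frac{15}{-1} + 22\right) = 2 \cdot 6 \left(5 + 18\right) \left(\left(-15\right) \left(-1\right) + 22\right) = 2 \cdot 6 \cdot 23 \left(15 + 22\right) = 276 \cdot 37 = 10212$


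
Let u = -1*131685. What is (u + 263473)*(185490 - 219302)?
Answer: -4456015856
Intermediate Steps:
u = -131685
(u + 263473)*(185490 - 219302) = (-131685 + 263473)*(185490 - 219302) = 131788*(-33812) = -4456015856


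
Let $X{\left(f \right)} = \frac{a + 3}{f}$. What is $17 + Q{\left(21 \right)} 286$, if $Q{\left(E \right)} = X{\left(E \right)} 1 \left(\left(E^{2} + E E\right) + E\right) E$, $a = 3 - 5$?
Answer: $258275$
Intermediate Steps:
$a = -2$ ($a = 3 - 5 = -2$)
$X{\left(f \right)} = \frac{1}{f}$ ($X{\left(f \right)} = \frac{-2 + 3}{f} = 1 \frac{1}{f} = \frac{1}{f}$)
$Q{\left(E \right)} = E + 2 E^{2}$ ($Q{\left(E \right)} = \frac{1}{E} 1 \left(\left(E^{2} + E E\right) + E\right) E = \frac{\left(E^{2} + E^{2}\right) + E}{E} E = \frac{2 E^{2} + E}{E} E = \frac{E + 2 E^{2}}{E} E = E + 2 E^{2}$)
$17 + Q{\left(21 \right)} 286 = 17 + 21 \left(1 + 2 \cdot 21\right) 286 = 17 + 21 \left(1 + 42\right) 286 = 17 + 21 \cdot 43 \cdot 286 = 17 + 903 \cdot 286 = 17 + 258258 = 258275$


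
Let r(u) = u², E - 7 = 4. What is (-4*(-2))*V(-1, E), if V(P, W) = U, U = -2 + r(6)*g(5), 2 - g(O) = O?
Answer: -880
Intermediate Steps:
g(O) = 2 - O
E = 11 (E = 7 + 4 = 11)
U = -110 (U = -2 + 6²*(2 - 1*5) = -2 + 36*(2 - 5) = -2 + 36*(-3) = -2 - 108 = -110)
V(P, W) = -110
(-4*(-2))*V(-1, E) = -4*(-2)*(-110) = 8*(-110) = -880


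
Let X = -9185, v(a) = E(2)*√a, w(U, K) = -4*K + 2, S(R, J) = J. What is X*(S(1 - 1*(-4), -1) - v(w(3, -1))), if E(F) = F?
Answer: 9185 + 18370*√6 ≈ 54182.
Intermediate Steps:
w(U, K) = 2 - 4*K
v(a) = 2*√a
X*(S(1 - 1*(-4), -1) - v(w(3, -1))) = -9185*(-1 - 2*√(2 - 4*(-1))) = -9185*(-1 - 2*√(2 + 4)) = -9185*(-1 - 2*√6) = 9185 + 18370*√6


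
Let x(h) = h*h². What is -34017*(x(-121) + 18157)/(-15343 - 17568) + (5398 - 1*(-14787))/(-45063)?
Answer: -2687807807632219/1483068393 ≈ -1.8123e+6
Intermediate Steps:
x(h) = h³
-34017*(x(-121) + 18157)/(-15343 - 17568) + (5398 - 1*(-14787))/(-45063) = -34017*((-121)³ + 18157)/(-15343 - 17568) + (5398 - 1*(-14787))/(-45063) = -34017/((-32911/(-1771561 + 18157))) + (5398 + 14787)*(-1/45063) = -34017/((-32911/(-1753404))) + 20185*(-1/45063) = -34017/((-32911*(-1/1753404))) - 20185/45063 = -34017/32911/1753404 - 20185/45063 = -34017*1753404/32911 - 20185/45063 = -59645543868/32911 - 20185/45063 = -2687807807632219/1483068393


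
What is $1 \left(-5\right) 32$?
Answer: $-160$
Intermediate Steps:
$1 \left(-5\right) 32 = \left(-5\right) 32 = -160$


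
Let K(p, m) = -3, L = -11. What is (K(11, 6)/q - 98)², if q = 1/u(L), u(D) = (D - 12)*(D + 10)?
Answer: 27889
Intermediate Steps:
u(D) = (-12 + D)*(10 + D)
q = 1/23 (q = 1/(-120 + (-11)² - 2*(-11)) = 1/(-120 + 121 + 22) = 1/23 ≈ 0.043478)
(K(11, 6)/q - 98)² = (-3/1/23 - 98)² = (-3*23 - 98)² = (-69 - 98)² = (-167)² = 27889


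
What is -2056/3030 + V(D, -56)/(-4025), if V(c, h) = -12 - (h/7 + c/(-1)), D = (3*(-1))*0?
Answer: -826328/1219575 ≈ -0.67755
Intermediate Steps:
D = 0 (D = -3*0 = 0)
V(c, h) = -12 + c - h/7 (V(c, h) = -12 - (h*(⅐) + c*(-1)) = -12 - (h/7 - c) = -12 - (-c + h/7) = -12 + (c - h/7) = -12 + c - h/7)
-2056/3030 + V(D, -56)/(-4025) = -2056/3030 + (-12 + 0 - ⅐*(-56))/(-4025) = -2056*1/3030 + (-12 + 0 + 8)*(-1/4025) = -1028/1515 - 4*(-1/4025) = -1028/1515 + 4/4025 = -826328/1219575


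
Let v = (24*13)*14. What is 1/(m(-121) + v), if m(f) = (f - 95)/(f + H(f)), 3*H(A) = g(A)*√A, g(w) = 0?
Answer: 121/528744 ≈ 0.00022884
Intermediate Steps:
v = 4368 (v = 312*14 = 4368)
H(A) = 0 (H(A) = (0*√A)/3 = (⅓)*0 = 0)
m(f) = (-95 + f)/f (m(f) = (f - 95)/(f + 0) = (-95 + f)/f)
1/(m(-121) + v) = 1/((-95 - 121)/(-121) + 4368) = 1/(-1/121*(-216) + 4368) = 1/(216/121 + 4368) = 1/(528744/121) = 121/528744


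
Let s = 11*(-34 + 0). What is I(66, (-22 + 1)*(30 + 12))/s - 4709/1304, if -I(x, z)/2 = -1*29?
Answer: -918399/243848 ≈ -3.7663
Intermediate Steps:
I(x, z) = 58 (I(x, z) = -(-2)*29 = -2*(-29) = 58)
s = -374 (s = 11*(-34) = -374)
I(66, (-22 + 1)*(30 + 12))/s - 4709/1304 = 58/(-374) - 4709/1304 = 58*(-1/374) - 4709*1/1304 = -29/187 - 4709/1304 = -918399/243848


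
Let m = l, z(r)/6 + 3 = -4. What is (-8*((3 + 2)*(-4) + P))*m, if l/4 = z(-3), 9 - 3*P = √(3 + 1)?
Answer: -23744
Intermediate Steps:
P = 7/3 (P = 3 - √(3 + 1)/3 = 3 - √4/3 = 3 - ⅓*2 = 3 - ⅔ = 7/3 ≈ 2.3333)
z(r) = -42 (z(r) = -18 + 6*(-4) = -18 - 24 = -42)
l = -168 (l = 4*(-42) = -168)
m = -168
(-8*((3 + 2)*(-4) + P))*m = -8*((3 + 2)*(-4) + 7/3)*(-168) = -8*(5*(-4) + 7/3)*(-168) = -8*(-20 + 7/3)*(-168) = -8*(-53/3)*(-168) = (424/3)*(-168) = -23744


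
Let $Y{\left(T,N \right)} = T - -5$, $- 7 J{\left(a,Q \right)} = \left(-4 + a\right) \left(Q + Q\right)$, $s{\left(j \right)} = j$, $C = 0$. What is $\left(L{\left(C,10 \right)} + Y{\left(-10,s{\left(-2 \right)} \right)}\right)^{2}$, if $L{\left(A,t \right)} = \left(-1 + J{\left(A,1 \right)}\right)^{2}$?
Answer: $\frac{59536}{2401} \approx 24.796$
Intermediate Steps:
$J{\left(a,Q \right)} = - \frac{2 Q \left(-4 + a\right)}{7}$ ($J{\left(a,Q \right)} = - \frac{\left(-4 + a\right) \left(Q + Q\right)}{7} = - \frac{\left(-4 + a\right) 2 Q}{7} = - \frac{2 Q \left(-4 + a\right)}{7}$)
$Y{\left(T,N \right)} = 5 + T$ ($Y{\left(T,N \right)} = T + 5 = 5 + T$)
$L{\left(A,t \right)} = \left(\frac{1}{7} - \frac{2 A}{7}\right)^{2}$ ($L{\left(A,t \right)} = \left(-1 + \frac{2}{7} \cdot 1 \left(4 - A\right)\right)^{2} = \left(-1 - \left(- \frac{8}{7} + \frac{2 A}{7}\right)\right)^{2} = \left(\frac{1}{7} - \frac{2 A}{7}\right)^{2}$)
$\left(L{\left(C,10 \right)} + Y{\left(-10,s{\left(-2 \right)} \right)}\right)^{2} = \left(\frac{\left(-1 + 2 \cdot 0\right)^{2}}{49} + \left(5 - 10\right)\right)^{2} = \left(\frac{\left(-1 + 0\right)^{2}}{49} - 5\right)^{2} = \left(\frac{\left(-1\right)^{2}}{49} - 5\right)^{2} = \left(\frac{1}{49} \cdot 1 - 5\right)^{2} = \left(\frac{1}{49} - 5\right)^{2} = \left(- \frac{244}{49}\right)^{2} = \frac{59536}{2401}$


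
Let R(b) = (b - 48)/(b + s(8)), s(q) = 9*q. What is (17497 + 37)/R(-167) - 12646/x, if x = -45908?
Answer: 7647305173/987022 ≈ 7747.9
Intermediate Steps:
R(b) = (-48 + b)/(72 + b) (R(b) = (b - 48)/(b + 9*8) = (-48 + b)/(b + 72) = (-48 + b)/(72 + b))
(17497 + 37)/R(-167) - 12646/x = (17497 + 37)/(((-48 - 167)/(72 - 167))) - 12646/(-45908) = 17534/((-215/(-95))) - 12646*(-1/45908) = 17534/((-1/95*(-215))) + 6323/22954 = 17534/(43/19) + 6323/22954 = 17534*(19/43) + 6323/22954 = 333146/43 + 6323/22954 = 7647305173/987022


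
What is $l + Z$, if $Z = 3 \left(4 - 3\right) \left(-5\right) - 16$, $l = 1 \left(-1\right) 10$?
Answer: $-41$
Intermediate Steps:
$l = -10$ ($l = \left(-1\right) 10 = -10$)
$Z = -31$ ($Z = 3 \cdot 1 \left(-5\right) - 16 = 3 \left(-5\right) - 16 = -15 - 16 = -31$)
$l + Z = -10 - 31 = -41$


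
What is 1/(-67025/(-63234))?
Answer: 63234/67025 ≈ 0.94344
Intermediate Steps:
1/(-67025/(-63234)) = 1/(-67025*(-1/63234)) = 1/(67025/63234) = 63234/67025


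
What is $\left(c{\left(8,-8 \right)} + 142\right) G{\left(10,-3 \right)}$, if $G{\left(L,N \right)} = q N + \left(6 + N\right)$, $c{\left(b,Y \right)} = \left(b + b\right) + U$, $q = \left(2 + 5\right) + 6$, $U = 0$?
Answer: $-5688$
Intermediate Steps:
$q = 13$ ($q = 7 + 6 = 13$)
$c{\left(b,Y \right)} = 2 b$ ($c{\left(b,Y \right)} = \left(b + b\right) + 0 = 2 b + 0 = 2 b$)
$G{\left(L,N \right)} = 6 + 14 N$ ($G{\left(L,N \right)} = 13 N + \left(6 + N\right) = 6 + 14 N$)
$\left(c{\left(8,-8 \right)} + 142\right) G{\left(10,-3 \right)} = \left(2 \cdot 8 + 142\right) \left(6 + 14 \left(-3\right)\right) = \left(16 + 142\right) \left(6 - 42\right) = 158 \left(-36\right) = -5688$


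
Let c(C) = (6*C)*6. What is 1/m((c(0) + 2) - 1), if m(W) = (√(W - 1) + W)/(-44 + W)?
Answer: -43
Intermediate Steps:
c(C) = 36*C
m(W) = (W + √(-1 + W))/(-44 + W) (m(W) = (√(-1 + W) + W)/(-44 + W) = (W + √(-1 + W))/(-44 + W))
1/m((c(0) + 2) - 1) = 1/((((36*0 + 2) - 1) + √(-1 + ((36*0 + 2) - 1)))/(-44 + ((36*0 + 2) - 1))) = 1/((((0 + 2) - 1) + √(-1 + ((0 + 2) - 1)))/(-44 + ((0 + 2) - 1))) = 1/(((2 - 1) + √(-1 + (2 - 1)))/(-44 + (2 - 1))) = 1/((1 + √(-1 + 1))/(-44 + 1)) = 1/((1 + √0)/(-43)) = 1/(-(1 + 0)/43) = 1/(-1/43*1) = 1/(-1/43) = -43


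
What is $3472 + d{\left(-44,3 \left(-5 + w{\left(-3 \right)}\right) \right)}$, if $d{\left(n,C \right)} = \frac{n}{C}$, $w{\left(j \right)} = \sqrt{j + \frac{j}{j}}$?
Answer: $\frac{281452}{81} + \frac{44 i \sqrt{2}}{81} \approx 3474.7 + 0.76822 i$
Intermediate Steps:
$w{\left(j \right)} = \sqrt{1 + j}$ ($w{\left(j \right)} = \sqrt{j + 1} = \sqrt{1 + j}$)
$3472 + d{\left(-44,3 \left(-5 + w{\left(-3 \right)}\right) \right)} = 3472 - \frac{44}{3 \left(-5 + \sqrt{1 - 3}\right)} = 3472 - \frac{44}{3 \left(-5 + \sqrt{-2}\right)} = 3472 - \frac{44}{3 \left(-5 + i \sqrt{2}\right)} = 3472 - \frac{44}{-15 + 3 i \sqrt{2}}$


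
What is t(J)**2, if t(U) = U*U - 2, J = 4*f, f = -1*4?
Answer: 64516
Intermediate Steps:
f = -4
J = -16 (J = 4*(-4) = -16)
t(U) = -2 + U**2 (t(U) = U**2 - 2 = -2 + U**2)
t(J)**2 = (-2 + (-16)**2)**2 = (-2 + 256)**2 = 254**2 = 64516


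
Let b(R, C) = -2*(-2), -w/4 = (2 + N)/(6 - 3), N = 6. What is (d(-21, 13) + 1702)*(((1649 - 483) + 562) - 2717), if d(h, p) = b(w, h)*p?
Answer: -1734706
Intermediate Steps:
w = -32/3 (w = -4*(2 + 6)/(6 - 3) = -32/3 ≈ -10.667)
b(R, C) = 4
d(h, p) = 4*p
(d(-21, 13) + 1702)*(((1649 - 483) + 562) - 2717) = (4*13 + 1702)*(((1649 - 483) + 562) - 2717) = (52 + 1702)*((1166 + 562) - 2717) = 1754*(1728 - 2717) = 1754*(-989) = -1734706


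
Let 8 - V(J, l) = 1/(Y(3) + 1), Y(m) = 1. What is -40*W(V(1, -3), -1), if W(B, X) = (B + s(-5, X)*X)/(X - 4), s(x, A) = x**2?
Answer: -140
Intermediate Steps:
V(J, l) = 15/2 (V(J, l) = 8 - 1/(1 + 1) = 8 - 1/2 = 15/2)
W(B, X) = (B + 25*X)/(-4 + X) (W(B, X) = (B + (-5)**2*X)/(X - 4) = (B + 25*X)/(-4 + X))
-40*W(V(1, -3), -1) = -40*(15/2 + 25*(-1))/(-4 - 1) = -40*(15/2 - 25)/(-5) = -(-8)*(-35)/2 = -40*7/2 = -140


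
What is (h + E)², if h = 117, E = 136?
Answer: 64009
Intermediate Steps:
(h + E)² = (117 + 136)² = 253² = 64009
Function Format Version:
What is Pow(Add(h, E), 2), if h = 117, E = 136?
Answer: 64009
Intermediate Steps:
Pow(Add(h, E), 2) = Pow(Add(117, 136), 2) = Pow(253, 2) = 64009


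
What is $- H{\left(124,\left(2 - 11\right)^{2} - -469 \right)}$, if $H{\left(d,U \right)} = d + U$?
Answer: $-674$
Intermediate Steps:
$H{\left(d,U \right)} = U + d$
$- H{\left(124,\left(2 - 11\right)^{2} - -469 \right)} = - (\left(\left(2 - 11\right)^{2} - -469\right) + 124) = - (\left(\left(-9\right)^{2} + 469\right) + 124) = - (\left(81 + 469\right) + 124) = - (550 + 124) = \left(-1\right) 674 = -674$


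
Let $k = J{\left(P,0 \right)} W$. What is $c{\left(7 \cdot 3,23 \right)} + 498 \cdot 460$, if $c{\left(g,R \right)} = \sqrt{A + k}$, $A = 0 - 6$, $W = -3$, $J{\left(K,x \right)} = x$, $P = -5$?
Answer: $229080 + i \sqrt{6} \approx 2.2908 \cdot 10^{5} + 2.4495 i$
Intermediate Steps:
$k = 0$ ($k = 0 \left(-3\right) = 0$)
$A = -6$ ($A = 0 - 6 = -6$)
$c{\left(g,R \right)} = i \sqrt{6}$ ($c{\left(g,R \right)} = \sqrt{-6 + 0} = \sqrt{-6} = i \sqrt{6}$)
$c{\left(7 \cdot 3,23 \right)} + 498 \cdot 460 = i \sqrt{6} + 498 \cdot 460 = i \sqrt{6} + 229080 = 229080 + i \sqrt{6}$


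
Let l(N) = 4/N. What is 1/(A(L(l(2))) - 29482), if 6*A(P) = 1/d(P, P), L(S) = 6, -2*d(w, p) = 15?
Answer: -45/1326691 ≈ -3.3919e-5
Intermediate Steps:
d(w, p) = -15/2 (d(w, p) = -½*15 = -15/2)
A(P) = -1/45 (A(P) = 1/(6*(-15/2)) = (⅙)*(-2/15) = -1/45)
1/(A(L(l(2))) - 29482) = 1/(-1/45 - 29482) = 1/(-1326691/45) = -45/1326691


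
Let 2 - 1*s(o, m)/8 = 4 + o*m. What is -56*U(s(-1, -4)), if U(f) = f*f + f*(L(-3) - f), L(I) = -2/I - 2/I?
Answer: 3584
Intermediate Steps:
L(I) = -4/I
s(o, m) = -16 - 8*m*o (s(o, m) = 16 - 8*(4 + o*m) = 16 - 8*(4 + m*o) = 16 + (-32 - 8*m*o) = -16 - 8*m*o)
U(f) = f**2 + f*(4/3 - f) (U(f) = f*f + f*(-4/(-3) - f) = f**2 + f*(-4*(-1/3) - f) = f**2 + f*(4/3 - f))
-56*U(s(-1, -4)) = -224*(-16 - 8*(-4)*(-1))/3 = -224*(-16 - 32)/3 = -224*(-48)/3 = -56*(-64) = 3584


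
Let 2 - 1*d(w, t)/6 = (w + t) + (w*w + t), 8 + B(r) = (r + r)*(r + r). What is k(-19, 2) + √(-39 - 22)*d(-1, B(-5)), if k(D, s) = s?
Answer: 2 - 1092*I*√61 ≈ 2.0 - 8528.8*I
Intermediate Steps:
B(r) = -8 + 4*r² (B(r) = -8 + (r + r)*(r + r) = -8 + (2*r)*(2*r) = -8 + 4*r²)
d(w, t) = 12 - 12*t - 6*w - 6*w² (d(w, t) = 12 - 6*((w + t) + (w*w + t)) = 12 - 6*((t + w) + (w² + t)) = 12 - 6*((t + w) + (t + w²)) = 12 - 6*(w + w² + 2*t) = 12 + (-12*t - 6*w - 6*w²) = 12 - 12*t - 6*w - 6*w²)
k(-19, 2) + √(-39 - 22)*d(-1, B(-5)) = 2 + √(-39 - 22)*(12 - 12*(-8 + 4*(-5)²) - 6*(-1) - 6*(-1)²) = 2 + √(-61)*(12 - 12*(-8 + 4*25) + 6 - 6*1) = 2 + (I*√61)*(12 - 12*(-8 + 100) + 6 - 6) = 2 + (I*√61)*(12 - 12*92 + 6 - 6) = 2 + (I*√61)*(12 - 1104 + 6 - 6) = 2 + (I*√61)*(-1092) = 2 - 1092*I*√61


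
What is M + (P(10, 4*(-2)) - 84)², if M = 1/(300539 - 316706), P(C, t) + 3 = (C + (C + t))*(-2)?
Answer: 199193606/16167 ≈ 12321.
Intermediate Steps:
P(C, t) = -3 - 4*C - 2*t (P(C, t) = -3 + (C + (C + t))*(-2) = -3 + (t + 2*C)*(-2) = -3 + (-4*C - 2*t) = -3 - 4*C - 2*t)
M = -1/16167 (M = 1/(-16167) = -1/16167 ≈ -6.1854e-5)
M + (P(10, 4*(-2)) - 84)² = -1/16167 + ((-3 - 4*10 - 8*(-2)) - 84)² = -1/16167 + ((-3 - 40 - 2*(-8)) - 84)² = -1/16167 + ((-3 - 40 + 16) - 84)² = -1/16167 + (-27 - 84)² = -1/16167 + (-111)² = -1/16167 + 12321 = 199193606/16167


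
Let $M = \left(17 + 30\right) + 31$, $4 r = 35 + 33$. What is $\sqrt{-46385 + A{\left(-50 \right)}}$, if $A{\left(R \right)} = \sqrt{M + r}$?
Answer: $\sqrt{-46385 + \sqrt{95}} \approx 215.35 i$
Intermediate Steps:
$r = 17$ ($r = \frac{35 + 33}{4} = \frac{1}{4} \cdot 68 = 17$)
$M = 78$ ($M = 47 + 31 = 78$)
$A{\left(R \right)} = \sqrt{95}$ ($A{\left(R \right)} = \sqrt{78 + 17} = \sqrt{95}$)
$\sqrt{-46385 + A{\left(-50 \right)}} = \sqrt{-46385 + \sqrt{95}}$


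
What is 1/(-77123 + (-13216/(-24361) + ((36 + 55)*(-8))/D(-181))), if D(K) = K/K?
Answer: -24361/1896514995 ≈ -1.2845e-5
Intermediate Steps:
D(K) = 1
1/(-77123 + (-13216/(-24361) + ((36 + 55)*(-8))/D(-181))) = 1/(-77123 + (-13216/(-24361) + ((36 + 55)*(-8))/1)) = 1/(-77123 + (-13216*(-1/24361) + (91*(-8))*1)) = 1/(-77123 + (13216/24361 - 728*1)) = 1/(-77123 + (13216/24361 - 728)) = 1/(-77123 - 17721592/24361) = 1/(-1896514995/24361) = -24361/1896514995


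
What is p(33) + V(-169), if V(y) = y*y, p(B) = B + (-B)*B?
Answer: 27505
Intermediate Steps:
p(B) = B - B²
V(y) = y²
p(33) + V(-169) = 33*(1 - 1*33) + (-169)² = 33*(1 - 33) + 28561 = 33*(-32) + 28561 = -1056 + 28561 = 27505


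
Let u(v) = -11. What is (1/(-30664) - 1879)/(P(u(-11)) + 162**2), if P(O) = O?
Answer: -57617657/804408712 ≈ -0.071627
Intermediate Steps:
(1/(-30664) - 1879)/(P(u(-11)) + 162**2) = (1/(-30664) - 1879)/(-11 + 162**2) = (-1/30664 - 1879)/(-11 + 26244) = -57617657/30664/26233 = -57617657/30664*1/26233 = -57617657/804408712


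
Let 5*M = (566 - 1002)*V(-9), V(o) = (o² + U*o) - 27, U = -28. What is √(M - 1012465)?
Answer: I*√25978705/5 ≈ 1019.4*I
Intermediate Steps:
V(o) = -27 + o² - 28*o (V(o) = (o² - 28*o) - 27 = -27 + o² - 28*o)
M = -133416/5 (M = ((566 - 1002)*(-27 + (-9)² - 28*(-9)))/5 = (-436*(-27 + 81 + 252))/5 = (-436*306)/5 = (⅕)*(-133416) = -133416/5 ≈ -26683.)
√(M - 1012465) = √(-133416/5 - 1012465) = √(-5195741/5) = I*√25978705/5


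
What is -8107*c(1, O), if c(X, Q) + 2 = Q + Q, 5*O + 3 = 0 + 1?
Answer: 113498/5 ≈ 22700.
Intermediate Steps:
O = -⅖ (O = -⅗ + (0 + 1)/5 = -⅗ + (⅕)*1 = -⅗ + ⅕ = -⅖ ≈ -0.40000)
c(X, Q) = -2 + 2*Q (c(X, Q) = -2 + (Q + Q) = -2 + 2*Q)
-8107*c(1, O) = -8107*(-2 + 2*(-⅖)) = -8107*(-2 - ⅘) = -8107*(-14/5) = 113498/5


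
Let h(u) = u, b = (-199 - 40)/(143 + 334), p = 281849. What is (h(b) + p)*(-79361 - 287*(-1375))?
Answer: 14128212942592/159 ≈ 8.8857e+10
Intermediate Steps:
b = -239/477 ≈ -0.50105
(h(b) + p)*(-79361 - 287*(-1375)) = (-239/477 + 281849)*(-79361 - 287*(-1375)) = 134441734*(-79361 + 394625)/477 = (134441734/477)*315264 = 14128212942592/159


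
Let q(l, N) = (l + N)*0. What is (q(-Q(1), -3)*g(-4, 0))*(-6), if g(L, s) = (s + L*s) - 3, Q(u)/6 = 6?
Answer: 0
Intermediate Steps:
Q(u) = 36 (Q(u) = 6*6 = 36)
q(l, N) = 0 (q(l, N) = (N + l)*0 = 0)
g(L, s) = -3 + s + L*s
(q(-Q(1), -3)*g(-4, 0))*(-6) = (0*(-3 + 0 - 4*0))*(-6) = (0*(-3 + 0 + 0))*(-6) = (0*(-3))*(-6) = 0*(-6) = 0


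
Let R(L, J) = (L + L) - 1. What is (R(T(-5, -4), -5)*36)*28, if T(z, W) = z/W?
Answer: 1512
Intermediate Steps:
R(L, J) = -1 + 2*L (R(L, J) = 2*L - 1 = -1 + 2*L)
(R(T(-5, -4), -5)*36)*28 = ((-1 + 2*(-5/(-4)))*36)*28 = ((-1 + 2*(-5*(-1/4)))*36)*28 = ((-1 + 2*(5/4))*36)*28 = ((-1 + 5/2)*36)*28 = ((3/2)*36)*28 = 54*28 = 1512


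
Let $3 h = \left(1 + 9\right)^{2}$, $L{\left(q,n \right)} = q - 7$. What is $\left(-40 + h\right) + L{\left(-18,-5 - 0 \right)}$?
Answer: $- \frac{95}{3} \approx -31.667$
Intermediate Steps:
$L{\left(q,n \right)} = -7 + q$ ($L{\left(q,n \right)} = q - 7 = -7 + q$)
$h = \frac{100}{3}$ ($h = \frac{\left(1 + 9\right)^{2}}{3} = \frac{10^{2}}{3} = \frac{1}{3} \cdot 100 = \frac{100}{3} \approx 33.333$)
$\left(-40 + h\right) + L{\left(-18,-5 - 0 \right)} = \left(-40 + \frac{100}{3}\right) - 25 = - \frac{20}{3} - 25 = - \frac{95}{3}$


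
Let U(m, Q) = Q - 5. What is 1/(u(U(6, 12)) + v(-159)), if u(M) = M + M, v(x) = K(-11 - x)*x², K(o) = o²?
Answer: 1/553755038 ≈ 1.8059e-9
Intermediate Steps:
U(m, Q) = -5 + Q
v(x) = x²*(-11 - x)² (v(x) = (-11 - x)²*x² = x²*(-11 - x)²)
u(M) = 2*M
1/(u(U(6, 12)) + v(-159)) = 1/(2*(-5 + 12) + (-159)²*(11 - 159)²) = 1/(2*7 + 25281*(-148)²) = 1/(14 + 25281*21904) = 1/(14 + 553755024) = 1/553755038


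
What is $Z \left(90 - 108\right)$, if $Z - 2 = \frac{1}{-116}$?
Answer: $- \frac{2079}{58} \approx -35.845$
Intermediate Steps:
$Z = \frac{231}{116}$ ($Z = 2 + \frac{1}{-116} = 2 - \frac{1}{116} = \frac{231}{116} \approx 1.9914$)
$Z \left(90 - 108\right) = \frac{231 \left(90 - 108\right)}{116} = \frac{231}{116} \left(-18\right) = - \frac{2079}{58}$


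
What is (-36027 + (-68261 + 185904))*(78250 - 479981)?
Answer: -32787677296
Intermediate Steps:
(-36027 + (-68261 + 185904))*(78250 - 479981) = (-36027 + 117643)*(-401731) = 81616*(-401731) = -32787677296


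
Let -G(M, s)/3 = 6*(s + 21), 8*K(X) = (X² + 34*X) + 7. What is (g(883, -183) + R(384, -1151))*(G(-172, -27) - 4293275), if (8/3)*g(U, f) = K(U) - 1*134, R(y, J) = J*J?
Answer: -187210420395367/32 ≈ -5.8503e+12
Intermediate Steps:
K(X) = 7/8 + X²/8 + 17*X/4 (K(X) = ((X² + 34*X) + 7)/8 = (7 + X² + 34*X)/8 = 7/8 + X²/8 + 17*X/4)
G(M, s) = -378 - 18*s (G(M, s) = -18*(s + 21) = -18*(21 + s) = -3*(126 + 6*s) = -378 - 18*s)
R(y, J) = J²
g(U, f) = -3195/64 + 3*U²/64 + 51*U/32 (g(U, f) = 3*((7/8 + U²/8 + 17*U/4) - 1*134)/8 = 3*((7/8 + U²/8 + 17*U/4) - 134)/8 = 3*(-1065/8 + U²/8 + 17*U/4)/8 = -3195/64 + 3*U²/64 + 51*U/32)
(g(883, -183) + R(384, -1151))*(G(-172, -27) - 4293275) = ((-3195/64 + (3/64)*883² + (51/32)*883) + (-1151)²)*((-378 - 18*(-27)) - 4293275) = ((-3195/64 + (3/64)*779689 + 45033/32) + 1324801)*((-378 + 486) - 4293275) = ((-3195/64 + 2339067/64 + 45033/32) + 1324801)*(108 - 4293275) = (1212969/32 + 1324801)*(-4293167) = (43606601/32)*(-4293167) = -187210420395367/32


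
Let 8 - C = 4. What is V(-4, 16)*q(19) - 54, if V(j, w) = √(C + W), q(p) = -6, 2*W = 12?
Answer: -54 - 6*√10 ≈ -72.974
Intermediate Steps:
W = 6 (W = (½)*12 = 6)
C = 4 (C = 8 - 1*4 = 8 - 4 = 4)
V(j, w) = √10 (V(j, w) = √(4 + 6) = √10)
V(-4, 16)*q(19) - 54 = √10*(-6) - 54 = -6*√10 - 54 = -54 - 6*√10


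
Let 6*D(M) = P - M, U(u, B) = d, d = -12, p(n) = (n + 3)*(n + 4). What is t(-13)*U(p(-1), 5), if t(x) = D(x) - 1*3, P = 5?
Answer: 0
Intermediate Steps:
p(n) = (3 + n)*(4 + n)
U(u, B) = -12
D(M) = ⅚ - M/6 (D(M) = (5 - M)/6 = ⅚ - M/6)
t(x) = -13/6 - x/6 (t(x) = (⅚ - x/6) - 1*3 = (⅚ - x/6) - 3 = -13/6 - x/6)
t(-13)*U(p(-1), 5) = (-13/6 - ⅙*(-13))*(-12) = (-13/6 + 13/6)*(-12) = 0*(-12) = 0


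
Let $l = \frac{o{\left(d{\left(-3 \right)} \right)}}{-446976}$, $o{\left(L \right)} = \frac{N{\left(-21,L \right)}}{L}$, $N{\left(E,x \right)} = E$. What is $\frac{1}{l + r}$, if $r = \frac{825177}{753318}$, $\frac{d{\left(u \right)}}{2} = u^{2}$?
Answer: $\frac{112238355456}{122945064541} \approx 0.91291$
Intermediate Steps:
$d{\left(u \right)} = 2 u^{2}$
$r = \frac{275059}{251106}$ ($r = 825177 \cdot \frac{1}{753318} = \frac{275059}{251106} \approx 1.0954$)
$o{\left(L \right)} = - \frac{21}{L}$
$l = \frac{7}{2681856}$ ($l = \frac{\left(-21\right) \frac{1}{2 \left(-3\right)^{2}}}{-446976} = - \frac{21}{2 \cdot 9} \left(- \frac{1}{446976}\right) = - \frac{21}{18} \left(- \frac{1}{446976}\right) = \left(-21\right) \frac{1}{18} \left(- \frac{1}{446976}\right) = \left(- \frac{7}{6}\right) \left(- \frac{1}{446976}\right) = \frac{7}{2681856} \approx 2.6101 \cdot 10^{-6}$)
$\frac{1}{l + r} = \frac{1}{\frac{7}{2681856} + \frac{275059}{251106}} = \frac{1}{\frac{122945064541}{112238355456}} = \frac{112238355456}{122945064541}$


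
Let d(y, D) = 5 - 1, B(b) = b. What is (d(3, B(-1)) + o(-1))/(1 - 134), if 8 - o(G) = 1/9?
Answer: -107/1197 ≈ -0.089390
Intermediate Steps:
d(y, D) = 4
o(G) = 71/9 (o(G) = 8 - 1/9 = 8 - 1*⅑ = 8 - ⅑ = 71/9)
(d(3, B(-1)) + o(-1))/(1 - 134) = (4 + 71/9)/(1 - 134) = (107/9)/(-133) = -1/133*107/9 = -107/1197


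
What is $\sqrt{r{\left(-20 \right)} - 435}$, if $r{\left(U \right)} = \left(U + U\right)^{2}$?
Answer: $\sqrt{1165} \approx 34.132$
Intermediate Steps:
$r{\left(U \right)} = 4 U^{2}$ ($r{\left(U \right)} = \left(2 U\right)^{2} = 4 U^{2}$)
$\sqrt{r{\left(-20 \right)} - 435} = \sqrt{4 \left(-20\right)^{2} - 435} = \sqrt{4 \cdot 400 - 435} = \sqrt{1600 - 435} = \sqrt{1165}$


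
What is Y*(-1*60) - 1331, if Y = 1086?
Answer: -66491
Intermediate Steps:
Y*(-1*60) - 1331 = 1086*(-1*60) - 1331 = 1086*(-60) - 1331 = -65160 - 1331 = -66491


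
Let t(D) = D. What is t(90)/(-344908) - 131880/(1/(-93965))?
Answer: 2137067937706755/172454 ≈ 1.2392e+10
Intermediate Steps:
t(90)/(-344908) - 131880/(1/(-93965)) = 90/(-344908) - 131880/(1/(-93965)) = 90*(-1/344908) - 131880/(-1/93965) = -45/172454 - 131880*(-93965) = -45/172454 + 12392104200 = 2137067937706755/172454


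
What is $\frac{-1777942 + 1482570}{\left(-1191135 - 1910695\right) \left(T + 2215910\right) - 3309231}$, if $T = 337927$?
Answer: $\frac{295372}{7921571530941} \approx 3.7287 \cdot 10^{-8}$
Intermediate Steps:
$\frac{-1777942 + 1482570}{\left(-1191135 - 1910695\right) \left(T + 2215910\right) - 3309231} = \frac{-1777942 + 1482570}{\left(-1191135 - 1910695\right) \left(337927 + 2215910\right) - 3309231} = - \frac{295372}{\left(-3101830\right) 2553837 - 3309231} = - \frac{295372}{-7921568221710 - 3309231} = - \frac{295372}{-7921571530941} = \left(-295372\right) \left(- \frac{1}{7921571530941}\right) = \frac{295372}{7921571530941}$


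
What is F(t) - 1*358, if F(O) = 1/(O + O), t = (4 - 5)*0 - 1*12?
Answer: -8593/24 ≈ -358.04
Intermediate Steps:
t = -12 (t = -1*0 - 12 = 0 - 12 = -12)
F(O) = 1/(2*O)
F(t) - 1*358 = (½)/(-12) - 1*358 = (½)*(-1/12) - 358 = -1/24 - 358 = -8593/24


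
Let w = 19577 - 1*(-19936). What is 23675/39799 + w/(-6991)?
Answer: -1407065962/278234809 ≈ -5.0571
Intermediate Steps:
w = 39513 (w = 19577 + 19936 = 39513)
23675/39799 + w/(-6991) = 23675/39799 + 39513/(-6991) = 23675*(1/39799) + 39513*(-1/6991) = 23675/39799 - 39513/6991 = -1407065962/278234809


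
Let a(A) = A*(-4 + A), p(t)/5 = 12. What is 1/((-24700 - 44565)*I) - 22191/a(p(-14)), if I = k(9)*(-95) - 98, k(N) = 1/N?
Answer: -14301973463/2165500960 ≈ -6.6045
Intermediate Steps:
k(N) = 1/N
I = -977/9 (I = -95/9 - 98 = -977/9 ≈ -108.56)
p(t) = 60 (p(t) = 5*12 = 60)
1/((-24700 - 44565)*I) - 22191/a(p(-14)) = 1/((-24700 - 44565)*(-977/9)) - 22191*1/(60*(-4 + 60)) = -9/977/(-69265) - 22191/(60*56) = -1/69265*(-9/977) - 22191/3360 = 9/67671905 - 22191*1/3360 = 9/67671905 - 7397/1120 = -14301973463/2165500960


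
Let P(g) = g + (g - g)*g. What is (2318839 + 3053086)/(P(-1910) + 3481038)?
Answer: 5371925/3479128 ≈ 1.5440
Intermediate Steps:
P(g) = g (P(g) = g + 0*g = g + 0 = g)
(2318839 + 3053086)/(P(-1910) + 3481038) = (2318839 + 3053086)/(-1910 + 3481038) = 5371925/3479128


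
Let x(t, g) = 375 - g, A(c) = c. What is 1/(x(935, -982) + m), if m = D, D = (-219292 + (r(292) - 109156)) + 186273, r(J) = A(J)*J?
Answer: -1/55554 ≈ -1.8001e-5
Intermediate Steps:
r(J) = J² (r(J) = J*J = J²)
D = -56911 (D = (-219292 + (292² - 109156)) + 186273 = (-219292 + (85264 - 109156)) + 186273 = (-219292 - 23892) + 186273 = -243184 + 186273 = -56911)
m = -56911
1/(x(935, -982) + m) = 1/((375 - 1*(-982)) - 56911) = 1/((375 + 982) - 56911) = 1/(1357 - 56911) = 1/(-55554) = -1/55554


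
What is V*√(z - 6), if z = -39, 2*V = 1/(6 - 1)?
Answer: 3*I*√5/10 ≈ 0.67082*I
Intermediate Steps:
V = ⅒ (V = 1/(2*(6 - 1)) = (½)/5 = (½)*(⅕) = ⅒ ≈ 0.10000)
V*√(z - 6) = √(-39 - 6)/10 = √(-45)/10 = (3*I*√5)/10 = 3*I*√5/10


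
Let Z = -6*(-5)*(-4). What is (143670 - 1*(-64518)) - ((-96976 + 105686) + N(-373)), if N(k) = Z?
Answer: 199598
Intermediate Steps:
Z = -120 (Z = 30*(-4) = -120)
N(k) = -120
(143670 - 1*(-64518)) - ((-96976 + 105686) + N(-373)) = (143670 - 1*(-64518)) - ((-96976 + 105686) - 120) = (143670 + 64518) - (8710 - 120) = 208188 - 1*8590 = 208188 - 8590 = 199598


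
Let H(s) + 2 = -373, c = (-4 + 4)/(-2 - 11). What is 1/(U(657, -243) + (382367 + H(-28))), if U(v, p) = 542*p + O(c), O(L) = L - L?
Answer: 1/250286 ≈ 3.9954e-6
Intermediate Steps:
c = 0 (c = 0/(-13) = 0*(-1/13) = 0)
H(s) = -375 (H(s) = -2 - 373 = -375)
O(L) = 0
U(v, p) = 542*p (U(v, p) = 542*p + 0 = 542*p)
1/(U(657, -243) + (382367 + H(-28))) = 1/(542*(-243) + (382367 - 375)) = 1/(-131706 + 381992) = 1/250286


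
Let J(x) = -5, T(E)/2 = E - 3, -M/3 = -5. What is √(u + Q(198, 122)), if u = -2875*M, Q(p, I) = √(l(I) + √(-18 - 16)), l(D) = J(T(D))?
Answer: √(-43125 + √(-5 + I*√34)) ≈ 0.0061 + 207.66*I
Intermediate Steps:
M = 15 (M = -3*(-5) = 15)
T(E) = -6 + 2*E (T(E) = 2*(E - 3) = 2*(-3 + E) = -6 + 2*E)
l(D) = -5
Q(p, I) = √(-5 + I*√34) (Q(p, I) = √(-5 + √(-18 - 16)) = √(-5 + √(-34)) = √(-5 + I*√34))
u = -43125 (u = -2875*15 = -43125)
√(u + Q(198, 122)) = √(-43125 + √(-5 + I*√34))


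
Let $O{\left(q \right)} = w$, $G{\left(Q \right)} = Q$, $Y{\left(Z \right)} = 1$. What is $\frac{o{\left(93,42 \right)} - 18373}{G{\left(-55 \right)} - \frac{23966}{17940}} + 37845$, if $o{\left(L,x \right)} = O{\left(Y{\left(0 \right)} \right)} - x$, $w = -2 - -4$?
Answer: $\frac{838673565}{21971} \approx 38172.0$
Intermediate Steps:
$w = 2$ ($w = -2 + 4 = 2$)
$O{\left(q \right)} = 2$
$o{\left(L,x \right)} = 2 - x$
$\frac{o{\left(93,42 \right)} - 18373}{G{\left(-55 \right)} - \frac{23966}{17940}} + 37845 = \frac{\left(2 - 42\right) - 18373}{-55 - \frac{23966}{17940}} + 37845 = \frac{\left(2 - 42\right) - 18373}{-55 - \frac{521}{390}} + 37845 = \frac{-40 - 18373}{-55 - \frac{521}{390}} + 37845 = - \frac{18413}{- \frac{21971}{390}} + 37845 = \left(-18413\right) \left(- \frac{390}{21971}\right) + 37845 = \frac{7181070}{21971} + 37845 = \frac{838673565}{21971}$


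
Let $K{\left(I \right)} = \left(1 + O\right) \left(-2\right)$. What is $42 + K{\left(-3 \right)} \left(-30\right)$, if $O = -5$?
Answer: $-198$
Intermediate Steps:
$K{\left(I \right)} = 8$ ($K{\left(I \right)} = \left(1 - 5\right) \left(-2\right) = \left(-4\right) \left(-2\right) = 8$)
$42 + K{\left(-3 \right)} \left(-30\right) = 42 + 8 \left(-30\right) = 42 - 240 = -198$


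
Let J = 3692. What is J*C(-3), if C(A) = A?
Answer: -11076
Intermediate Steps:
J*C(-3) = 3692*(-3) = -11076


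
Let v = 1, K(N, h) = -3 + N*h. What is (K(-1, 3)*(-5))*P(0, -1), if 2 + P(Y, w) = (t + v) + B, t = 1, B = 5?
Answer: 150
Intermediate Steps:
P(Y, w) = 5 (P(Y, w) = -2 + ((1 + 1) + 5) = -2 + (2 + 5) = -2 + 7 = 5)
(K(-1, 3)*(-5))*P(0, -1) = ((-3 - 1*3)*(-5))*5 = ((-3 - 3)*(-5))*5 = -6*(-5)*5 = 30*5 = 150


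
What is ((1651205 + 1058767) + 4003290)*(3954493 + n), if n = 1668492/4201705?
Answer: 111544974631555553934/4201705 ≈ 2.6548e+13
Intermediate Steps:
n = 1668492/4201705 (n = 1668492*(1/4201705) = 1668492/4201705 ≈ 0.39710)
((1651205 + 1058767) + 4003290)*(3954493 + n) = ((1651205 + 1058767) + 4003290)*(3954493 + 1668492/4201705) = (2709972 + 4003290)*(16615614679057/4201705) = 6713262*(16615614679057/4201705) = 111544974631555553934/4201705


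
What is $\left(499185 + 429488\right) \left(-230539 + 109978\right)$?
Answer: $-111961745553$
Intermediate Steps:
$\left(499185 + 429488\right) \left(-230539 + 109978\right) = 928673 \left(-120561\right) = -111961745553$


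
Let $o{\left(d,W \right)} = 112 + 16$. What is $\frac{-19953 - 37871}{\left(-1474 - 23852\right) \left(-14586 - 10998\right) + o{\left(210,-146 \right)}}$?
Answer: $- \frac{1807}{20248141} \approx -8.9243 \cdot 10^{-5}$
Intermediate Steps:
$o{\left(d,W \right)} = 128$
$\frac{-19953 - 37871}{\left(-1474 - 23852\right) \left(-14586 - 10998\right) + o{\left(210,-146 \right)}} = \frac{-19953 - 37871}{\left(-1474 - 23852\right) \left(-14586 - 10998\right) + 128} = - \frac{57824}{\left(-25326\right) \left(-25584\right) + 128} = - \frac{57824}{647940384 + 128} = - \frac{57824}{647940512} = \left(-57824\right) \frac{1}{647940512} = - \frac{1807}{20248141}$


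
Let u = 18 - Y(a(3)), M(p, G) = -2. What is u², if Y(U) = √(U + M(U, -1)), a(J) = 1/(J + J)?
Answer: (108 - I*√66)²/36 ≈ 322.17 - 48.744*I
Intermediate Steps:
a(J) = 1/(2*J)
Y(U) = √(-2 + U) (Y(U) = √(U - 2) = √(-2 + U))
u = 18 - I*√66/6 (u = 18 - √(-2 + (½)/3) = 18 - √(-2 + (½)*(⅓)) = 18 - √(-2 + ⅙) = 18 - √(-11/6) = 18 - I*√66/6 ≈ 18.0 - 1.354*I)
u² = (18 - I*√66/6)²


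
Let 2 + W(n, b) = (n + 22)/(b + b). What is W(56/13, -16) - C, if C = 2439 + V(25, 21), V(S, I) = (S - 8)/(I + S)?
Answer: -11683445/4784 ≈ -2442.2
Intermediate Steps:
V(S, I) = (-8 + S)/(I + S)
W(n, b) = -2 + (22 + n)/(2*b) (W(n, b) = -2 + (n + 22)/(b + b) = -2 + (22 + n)/((2*b)) = -2 + (22 + n)*(1/(2*b)) = -2 + (22 + n)/(2*b))
C = 112211/46 (C = 2439 + (-8 + 25)/(21 + 25) = 2439 + 17/46 = 112211/46 ≈ 2439.4)
W(56/13, -16) - C = (1/2)*(22 + 56/13 - 4*(-16))/(-16) - 1*112211/46 = (1/2)*(-1/16)*(22 + 56*(1/13) + 64) - 112211/46 = (1/2)*(-1/16)*(22 + 56/13 + 64) - 112211/46 = (1/2)*(-1/16)*(1174/13) - 112211/46 = -587/208 - 112211/46 = -11683445/4784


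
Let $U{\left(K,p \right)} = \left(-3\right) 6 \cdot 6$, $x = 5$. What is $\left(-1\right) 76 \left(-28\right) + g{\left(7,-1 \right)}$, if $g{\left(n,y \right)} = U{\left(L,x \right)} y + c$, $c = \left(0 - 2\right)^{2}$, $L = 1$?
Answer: $2240$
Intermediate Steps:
$U{\left(K,p \right)} = -108$ ($U{\left(K,p \right)} = \left(-18\right) 6 = -108$)
$c = 4$ ($c = \left(-2\right)^{2} = 4$)
$g{\left(n,y \right)} = 4 - 108 y$ ($g{\left(n,y \right)} = - 108 y + 4 = 4 - 108 y$)
$\left(-1\right) 76 \left(-28\right) + g{\left(7,-1 \right)} = \left(-1\right) 76 \left(-28\right) + \left(4 - -108\right) = \left(-76\right) \left(-28\right) + \left(4 + 108\right) = 2128 + 112 = 2240$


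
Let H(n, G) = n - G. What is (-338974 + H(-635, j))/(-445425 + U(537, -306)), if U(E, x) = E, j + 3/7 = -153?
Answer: 264021/346024 ≈ 0.76301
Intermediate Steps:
j = -1074/7 (j = -3/7 - 153 = -1074/7 ≈ -153.43)
(-338974 + H(-635, j))/(-445425 + U(537, -306)) = (-338974 + (-635 - 1*(-1074/7)))/(-445425 + 537) = (-338974 + (-635 + 1074/7))/(-444888) = (-338974 - 3371/7)*(-1/444888) = -2376189/7*(-1/444888) = 264021/346024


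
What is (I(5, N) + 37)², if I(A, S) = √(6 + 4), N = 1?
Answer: (37 + √10)² ≈ 1613.0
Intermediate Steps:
I(A, S) = √10
(I(5, N) + 37)² = (√10 + 37)² = (37 + √10)²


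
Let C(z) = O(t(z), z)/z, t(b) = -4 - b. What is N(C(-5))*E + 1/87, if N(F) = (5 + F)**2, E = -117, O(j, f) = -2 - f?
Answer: -4926611/2175 ≈ -2265.1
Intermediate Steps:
C(z) = (-2 - z)/z
N(C(-5))*E + 1/87 = (5 + (-2 - 1*(-5))/(-5))**2*(-117) + 1/87 = (5 - (-2 + 5)/5)**2*(-117) + 1/87 = (5 - 1/5*3)**2*(-117) + 1/87 = (5 - 3/5)**2*(-117) + 1/87 = (22/5)**2*(-117) + 1/87 = (484/25)*(-117) + 1/87 = -56628/25 + 1/87 = -4926611/2175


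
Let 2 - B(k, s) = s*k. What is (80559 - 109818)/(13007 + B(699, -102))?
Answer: -29259/84307 ≈ -0.34705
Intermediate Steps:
B(k, s) = 2 - k*s (B(k, s) = 2 - s*k = 2 - k*s)
(80559 - 109818)/(13007 + B(699, -102)) = (80559 - 109818)/(13007 + (2 - 1*699*(-102))) = -29259/(13007 + (2 + 71298)) = -29259/(13007 + 71300) = -29259/84307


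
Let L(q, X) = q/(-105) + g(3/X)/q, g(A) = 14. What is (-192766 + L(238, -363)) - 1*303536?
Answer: -126557573/255 ≈ -4.9630e+5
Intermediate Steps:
L(q, X) = 14/q - q/105 (L(q, X) = q/(-105) + 14/q = q*(-1/105) + 14/q = -q/105 + 14/q = 14/q - q/105)
(-192766 + L(238, -363)) - 1*303536 = (-192766 + (14/238 - 1/105*238)) - 1*303536 = (-192766 + (14*(1/238) - 34/15)) - 303536 = (-192766 + (1/17 - 34/15)) - 303536 = (-192766 - 563/255) - 303536 = -49155893/255 - 303536 = -126557573/255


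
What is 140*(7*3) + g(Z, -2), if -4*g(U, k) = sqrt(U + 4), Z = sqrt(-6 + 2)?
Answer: 2940 - sqrt(4 + 2*I)/4 ≈ 2939.5 - 0.12147*I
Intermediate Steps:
Z = 2*I (Z = sqrt(-4) = 2*I ≈ 2.0*I)
g(U, k) = -sqrt(4 + U)/4 (g(U, k) = -sqrt(U + 4)/4 = -sqrt(4 + U)/4)
140*(7*3) + g(Z, -2) = 140*(7*3) - sqrt(4 + 2*I)/4 = 140*21 - sqrt(4 + 2*I)/4 = 2940 - sqrt(4 + 2*I)/4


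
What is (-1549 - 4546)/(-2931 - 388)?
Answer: 6095/3319 ≈ 1.8364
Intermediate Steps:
(-1549 - 4546)/(-2931 - 388) = -6095/(-3319) = -6095*(-1/3319) = 6095/3319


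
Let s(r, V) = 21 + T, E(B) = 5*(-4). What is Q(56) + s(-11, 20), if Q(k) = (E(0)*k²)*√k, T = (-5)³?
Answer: -104 - 125440*√14 ≈ -4.6946e+5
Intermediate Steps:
T = -125
E(B) = -20
s(r, V) = -104 (s(r, V) = 21 - 125 = -104)
Q(k) = -20*k^(5/2) (Q(k) = (-20*k²)*√k = -20*k^(5/2))
Q(56) + s(-11, 20) = -125440*√14 - 104 = -104 - 125440*√14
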